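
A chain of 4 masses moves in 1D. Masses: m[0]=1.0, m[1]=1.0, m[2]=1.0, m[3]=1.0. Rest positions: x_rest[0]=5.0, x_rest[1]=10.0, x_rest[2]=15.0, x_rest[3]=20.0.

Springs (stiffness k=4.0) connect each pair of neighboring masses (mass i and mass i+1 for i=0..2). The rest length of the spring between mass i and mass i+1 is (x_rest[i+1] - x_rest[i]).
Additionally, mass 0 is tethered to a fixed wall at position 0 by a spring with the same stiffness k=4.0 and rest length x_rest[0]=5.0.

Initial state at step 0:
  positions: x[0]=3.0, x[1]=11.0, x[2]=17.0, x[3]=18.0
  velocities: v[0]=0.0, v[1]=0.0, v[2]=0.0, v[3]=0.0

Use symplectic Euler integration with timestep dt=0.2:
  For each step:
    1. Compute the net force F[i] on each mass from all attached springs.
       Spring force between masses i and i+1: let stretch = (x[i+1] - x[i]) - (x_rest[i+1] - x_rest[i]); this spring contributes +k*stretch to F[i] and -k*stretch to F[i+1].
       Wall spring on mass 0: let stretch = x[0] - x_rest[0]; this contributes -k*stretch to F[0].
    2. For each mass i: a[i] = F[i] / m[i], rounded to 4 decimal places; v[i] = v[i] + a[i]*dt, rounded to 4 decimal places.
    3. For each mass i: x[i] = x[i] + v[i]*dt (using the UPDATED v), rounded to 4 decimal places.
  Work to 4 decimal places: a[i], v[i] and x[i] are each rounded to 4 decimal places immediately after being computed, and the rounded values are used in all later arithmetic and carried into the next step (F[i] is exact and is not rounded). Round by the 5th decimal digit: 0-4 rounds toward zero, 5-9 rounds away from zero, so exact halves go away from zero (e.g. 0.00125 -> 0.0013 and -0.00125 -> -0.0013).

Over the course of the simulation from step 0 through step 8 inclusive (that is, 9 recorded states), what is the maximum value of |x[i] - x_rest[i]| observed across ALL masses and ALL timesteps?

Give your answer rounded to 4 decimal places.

Step 0: x=[3.0000 11.0000 17.0000 18.0000] v=[0.0000 0.0000 0.0000 0.0000]
Step 1: x=[3.8000 10.6800 16.2000 18.6400] v=[4.0000 -1.6000 -4.0000 3.2000]
Step 2: x=[5.0928 10.1424 14.9072 19.6896] v=[6.4640 -2.6880 -6.4640 5.2480]
Step 3: x=[6.3787 9.5592 13.6172 20.7740] v=[6.4294 -2.9158 -6.4499 5.4221]
Step 4: x=[7.1529 9.1164 12.8230 21.5133] v=[3.8708 -2.2138 -3.9709 3.6967]
Step 5: x=[7.0968 8.9525 12.8262 21.6622] v=[-0.2807 -0.8193 0.0161 0.7445]
Step 6: x=[6.2021 9.1115 13.6234 21.1973] v=[-4.4736 0.7951 3.9859 -2.3243]
Step 7: x=[4.7805 9.5269 14.9105 20.3206] v=[-7.1078 2.0771 6.4355 -4.3834]
Step 8: x=[3.3535 10.0443 16.2018 19.3783] v=[-7.1351 2.5869 6.4567 -4.7115]
Max displacement = 2.1770

Answer: 2.1770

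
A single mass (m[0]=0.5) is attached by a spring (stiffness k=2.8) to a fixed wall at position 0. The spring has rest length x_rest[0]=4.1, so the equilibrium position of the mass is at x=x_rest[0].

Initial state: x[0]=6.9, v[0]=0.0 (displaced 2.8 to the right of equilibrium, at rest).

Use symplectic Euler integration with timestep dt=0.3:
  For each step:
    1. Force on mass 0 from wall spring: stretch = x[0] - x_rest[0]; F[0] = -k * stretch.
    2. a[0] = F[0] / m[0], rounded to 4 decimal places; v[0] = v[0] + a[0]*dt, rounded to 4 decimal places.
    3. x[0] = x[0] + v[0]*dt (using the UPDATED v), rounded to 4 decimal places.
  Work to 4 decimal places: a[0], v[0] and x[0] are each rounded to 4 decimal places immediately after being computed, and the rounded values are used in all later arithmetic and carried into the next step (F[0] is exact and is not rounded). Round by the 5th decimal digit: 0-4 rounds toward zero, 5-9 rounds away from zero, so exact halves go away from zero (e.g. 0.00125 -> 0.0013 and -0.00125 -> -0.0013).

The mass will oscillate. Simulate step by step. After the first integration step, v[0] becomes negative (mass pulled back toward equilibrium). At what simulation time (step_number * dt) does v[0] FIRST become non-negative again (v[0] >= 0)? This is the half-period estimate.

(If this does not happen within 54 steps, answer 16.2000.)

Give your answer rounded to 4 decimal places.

Step 0: x=[6.9000] v=[0.0000]
Step 1: x=[5.4888] v=[-4.7040]
Step 2: x=[3.3776] v=[-7.0372]
Step 3: x=[1.6305] v=[-5.8236]
Step 4: x=[1.1281] v=[-1.6748]
Step 5: x=[2.1235] v=[3.3180]
First v>=0 after going negative at step 5, time=1.5000

Answer: 1.5000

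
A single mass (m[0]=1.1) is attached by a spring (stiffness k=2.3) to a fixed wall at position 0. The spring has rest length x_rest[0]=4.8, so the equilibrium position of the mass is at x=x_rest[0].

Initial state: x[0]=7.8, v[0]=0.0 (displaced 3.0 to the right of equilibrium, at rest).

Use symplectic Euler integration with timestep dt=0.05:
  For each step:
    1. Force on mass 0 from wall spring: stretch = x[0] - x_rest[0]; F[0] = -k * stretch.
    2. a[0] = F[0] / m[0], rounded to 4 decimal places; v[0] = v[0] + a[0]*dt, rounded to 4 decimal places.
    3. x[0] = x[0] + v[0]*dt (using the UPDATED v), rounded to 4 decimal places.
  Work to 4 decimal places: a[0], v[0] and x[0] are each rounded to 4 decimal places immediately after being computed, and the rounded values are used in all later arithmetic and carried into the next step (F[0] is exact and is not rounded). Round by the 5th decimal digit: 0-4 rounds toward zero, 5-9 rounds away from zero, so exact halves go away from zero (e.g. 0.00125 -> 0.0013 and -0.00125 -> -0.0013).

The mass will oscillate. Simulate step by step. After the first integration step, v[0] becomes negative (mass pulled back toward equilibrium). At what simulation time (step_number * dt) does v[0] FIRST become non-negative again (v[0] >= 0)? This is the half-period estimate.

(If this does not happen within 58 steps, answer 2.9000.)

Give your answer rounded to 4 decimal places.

Answer: 2.2000

Derivation:
Step 0: x=[7.8000] v=[0.0000]
Step 1: x=[7.7843] v=[-0.3136]
Step 2: x=[7.7530] v=[-0.6256]
Step 3: x=[7.7063] v=[-0.9343]
Step 4: x=[7.6444] v=[-1.2381]
Step 5: x=[7.5676] v=[-1.5355]
Step 6: x=[7.4764] v=[-1.8248]
Step 7: x=[7.3712] v=[-2.1046]
Step 8: x=[7.2525] v=[-2.3734]
Step 9: x=[7.1210] v=[-2.6298]
Step 10: x=[6.9774] v=[-2.8725]
Step 11: x=[6.8224] v=[-3.1001]
Step 12: x=[6.6568] v=[-3.3115]
Step 13: x=[6.4815] v=[-3.5056]
Step 14: x=[6.2974] v=[-3.6814]
Step 15: x=[6.1055] v=[-3.8379]
Step 16: x=[5.9068] v=[-3.9744]
Step 17: x=[5.7023] v=[-4.0901]
Step 18: x=[5.4931] v=[-4.1844]
Step 19: x=[5.2803] v=[-4.2569]
Step 20: x=[5.0649] v=[-4.3071]
Step 21: x=[4.8482] v=[-4.3348]
Step 22: x=[4.6312] v=[-4.3398]
Step 23: x=[4.4151] v=[-4.3222]
Step 24: x=[4.2010] v=[-4.2820]
Step 25: x=[3.9900] v=[-4.2194]
Step 26: x=[3.7833] v=[-4.1347]
Step 27: x=[3.5819] v=[-4.0284]
Step 28: x=[3.3868] v=[-3.9011]
Step 29: x=[3.1991] v=[-3.7534]
Step 30: x=[3.0198] v=[-3.5860]
Step 31: x=[2.8498] v=[-3.3999]
Step 32: x=[2.6900] v=[-3.1960]
Step 33: x=[2.5412] v=[-2.9754]
Step 34: x=[2.4042] v=[-2.7393]
Step 35: x=[2.2798] v=[-2.4888]
Step 36: x=[2.1685] v=[-2.2253]
Step 37: x=[2.0710] v=[-1.9502]
Step 38: x=[1.9878] v=[-1.6649]
Step 39: x=[1.9193] v=[-1.3709]
Step 40: x=[1.8658] v=[-1.0697]
Step 41: x=[1.8277] v=[-0.7629]
Step 42: x=[1.8051] v=[-0.4522]
Step 43: x=[1.7981] v=[-0.1391]
Step 44: x=[1.8068] v=[0.1747]
First v>=0 after going negative at step 44, time=2.2000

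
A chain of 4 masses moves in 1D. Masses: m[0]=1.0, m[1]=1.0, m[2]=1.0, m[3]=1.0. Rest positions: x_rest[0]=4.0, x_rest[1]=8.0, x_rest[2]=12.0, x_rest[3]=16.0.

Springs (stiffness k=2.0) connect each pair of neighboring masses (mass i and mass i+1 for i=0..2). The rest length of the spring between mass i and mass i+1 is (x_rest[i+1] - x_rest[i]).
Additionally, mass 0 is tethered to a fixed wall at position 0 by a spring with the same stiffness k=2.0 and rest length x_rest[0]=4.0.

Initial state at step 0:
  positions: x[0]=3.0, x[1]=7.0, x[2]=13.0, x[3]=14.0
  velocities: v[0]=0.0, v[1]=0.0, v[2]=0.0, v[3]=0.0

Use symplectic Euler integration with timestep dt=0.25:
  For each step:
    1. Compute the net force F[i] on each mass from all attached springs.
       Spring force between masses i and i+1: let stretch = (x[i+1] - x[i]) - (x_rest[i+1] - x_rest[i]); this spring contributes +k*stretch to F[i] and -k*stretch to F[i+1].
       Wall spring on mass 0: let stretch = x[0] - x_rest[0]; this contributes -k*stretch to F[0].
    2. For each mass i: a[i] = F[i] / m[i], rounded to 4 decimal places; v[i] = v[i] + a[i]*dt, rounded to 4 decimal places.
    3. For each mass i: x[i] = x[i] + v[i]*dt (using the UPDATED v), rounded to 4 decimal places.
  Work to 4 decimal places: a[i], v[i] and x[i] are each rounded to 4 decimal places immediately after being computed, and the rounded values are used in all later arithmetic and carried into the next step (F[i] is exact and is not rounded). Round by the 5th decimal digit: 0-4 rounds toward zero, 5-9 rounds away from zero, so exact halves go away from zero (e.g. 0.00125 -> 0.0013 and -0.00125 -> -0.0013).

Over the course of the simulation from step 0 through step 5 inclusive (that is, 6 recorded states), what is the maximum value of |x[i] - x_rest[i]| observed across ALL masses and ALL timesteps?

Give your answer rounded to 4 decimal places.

Answer: 2.3812

Derivation:
Step 0: x=[3.0000 7.0000 13.0000 14.0000] v=[0.0000 0.0000 0.0000 0.0000]
Step 1: x=[3.1250 7.2500 12.3750 14.3750] v=[0.5000 1.0000 -2.5000 1.5000]
Step 2: x=[3.3750 7.6250 11.3594 15.0000] v=[1.0000 1.5000 -4.0625 2.5000]
Step 3: x=[3.7344 7.9356 10.3321 15.6699] v=[1.4375 1.2422 -4.1094 2.6797]
Step 4: x=[4.1521 8.0206 9.6724 16.1726] v=[1.6709 0.3399 -2.6388 2.0108]
Step 5: x=[4.5344 7.8285 9.6188 16.3628] v=[1.5291 -0.7685 -0.2146 0.7607]
Max displacement = 2.3812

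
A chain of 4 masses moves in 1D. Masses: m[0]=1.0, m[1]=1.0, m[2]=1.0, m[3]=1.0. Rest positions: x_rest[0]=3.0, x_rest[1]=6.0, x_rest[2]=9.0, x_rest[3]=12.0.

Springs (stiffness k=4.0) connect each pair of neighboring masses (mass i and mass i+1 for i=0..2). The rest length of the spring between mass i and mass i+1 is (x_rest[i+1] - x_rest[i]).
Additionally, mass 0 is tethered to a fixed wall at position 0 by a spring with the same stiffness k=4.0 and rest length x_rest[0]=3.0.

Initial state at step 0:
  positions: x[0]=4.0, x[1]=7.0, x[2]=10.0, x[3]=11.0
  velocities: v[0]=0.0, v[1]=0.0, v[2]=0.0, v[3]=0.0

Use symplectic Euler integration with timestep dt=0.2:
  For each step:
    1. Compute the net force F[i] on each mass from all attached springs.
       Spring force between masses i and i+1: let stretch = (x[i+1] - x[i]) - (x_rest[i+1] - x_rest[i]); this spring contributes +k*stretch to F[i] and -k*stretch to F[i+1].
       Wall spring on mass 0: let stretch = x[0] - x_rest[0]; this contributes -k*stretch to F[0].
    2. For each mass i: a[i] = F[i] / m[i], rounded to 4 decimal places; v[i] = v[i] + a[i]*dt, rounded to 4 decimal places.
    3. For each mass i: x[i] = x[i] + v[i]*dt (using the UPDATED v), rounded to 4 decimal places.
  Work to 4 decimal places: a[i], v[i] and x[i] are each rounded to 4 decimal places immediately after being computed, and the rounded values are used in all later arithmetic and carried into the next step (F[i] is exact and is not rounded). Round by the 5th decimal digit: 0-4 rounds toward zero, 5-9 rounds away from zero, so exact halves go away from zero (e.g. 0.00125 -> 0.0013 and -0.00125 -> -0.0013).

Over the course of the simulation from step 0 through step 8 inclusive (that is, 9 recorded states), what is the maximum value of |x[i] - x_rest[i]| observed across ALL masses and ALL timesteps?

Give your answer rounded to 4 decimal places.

Answer: 1.2522

Derivation:
Step 0: x=[4.0000 7.0000 10.0000 11.0000] v=[0.0000 0.0000 0.0000 0.0000]
Step 1: x=[3.8400 7.0000 9.6800 11.3200] v=[-0.8000 0.0000 -1.6000 1.6000]
Step 2: x=[3.5712 6.9232 9.1936 11.8576] v=[-1.3440 -0.3840 -2.4320 2.6880]
Step 3: x=[3.2673 6.6733 8.7702 12.4490] v=[-1.5194 -1.2493 -2.1171 2.9568]
Step 4: x=[2.9856 6.2140 8.5999 12.9318] v=[-1.4084 -2.2966 -0.8516 2.4138]
Step 5: x=[2.7428 5.6199 8.7409 13.2015] v=[-1.2142 -2.9706 0.7052 1.3483]
Step 6: x=[2.5214 5.0648 9.0963 13.2375] v=[-1.1068 -2.7755 1.7769 0.1798]
Step 7: x=[2.3036 4.7478 9.4692 13.0909] v=[-1.0892 -1.5850 1.8647 -0.7332]
Step 8: x=[2.1083 4.7952 9.6662 12.8448] v=[-0.9767 0.2368 0.9849 -1.2306]
Max displacement = 1.2522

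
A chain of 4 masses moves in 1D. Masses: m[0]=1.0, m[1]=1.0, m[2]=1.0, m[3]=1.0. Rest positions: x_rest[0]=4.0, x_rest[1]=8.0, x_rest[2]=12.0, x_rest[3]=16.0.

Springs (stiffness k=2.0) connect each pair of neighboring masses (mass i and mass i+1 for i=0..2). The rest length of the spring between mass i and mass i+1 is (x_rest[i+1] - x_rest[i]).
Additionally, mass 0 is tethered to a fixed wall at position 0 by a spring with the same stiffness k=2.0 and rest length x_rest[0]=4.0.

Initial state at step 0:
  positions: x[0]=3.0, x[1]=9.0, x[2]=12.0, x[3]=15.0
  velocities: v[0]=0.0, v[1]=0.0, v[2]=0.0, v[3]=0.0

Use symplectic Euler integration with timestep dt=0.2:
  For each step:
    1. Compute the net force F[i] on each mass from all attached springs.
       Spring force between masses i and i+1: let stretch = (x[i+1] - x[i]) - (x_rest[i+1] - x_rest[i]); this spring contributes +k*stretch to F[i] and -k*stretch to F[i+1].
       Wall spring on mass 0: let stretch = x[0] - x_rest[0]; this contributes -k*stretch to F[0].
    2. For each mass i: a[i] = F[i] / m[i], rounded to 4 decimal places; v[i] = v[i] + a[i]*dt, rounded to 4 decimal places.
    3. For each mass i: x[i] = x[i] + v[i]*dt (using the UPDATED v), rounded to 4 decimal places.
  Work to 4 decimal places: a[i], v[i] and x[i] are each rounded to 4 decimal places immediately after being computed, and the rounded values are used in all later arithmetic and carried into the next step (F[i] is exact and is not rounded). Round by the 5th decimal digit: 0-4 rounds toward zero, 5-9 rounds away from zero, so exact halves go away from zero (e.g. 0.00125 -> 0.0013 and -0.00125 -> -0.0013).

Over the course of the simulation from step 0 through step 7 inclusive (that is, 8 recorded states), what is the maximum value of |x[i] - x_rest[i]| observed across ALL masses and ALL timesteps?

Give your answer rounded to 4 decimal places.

Answer: 1.0880

Derivation:
Step 0: x=[3.0000 9.0000 12.0000 15.0000] v=[0.0000 0.0000 0.0000 0.0000]
Step 1: x=[3.2400 8.7600 12.0000 15.0800] v=[1.2000 -1.2000 0.0000 0.4000]
Step 2: x=[3.6624 8.3376 11.9872 15.2336] v=[2.1120 -2.1120 -0.0640 0.7680]
Step 3: x=[4.1658 7.8332 11.9421 15.4475] v=[2.5171 -2.5222 -0.2253 1.0694]
Step 4: x=[4.6293 7.3641 11.8488 15.7009] v=[2.3177 -2.3456 -0.4667 1.2672]
Step 5: x=[4.9413 7.0350 11.7049 15.9662] v=[1.5599 -1.6456 -0.7197 1.3264]
Step 6: x=[5.0255 6.9120 11.5283 16.2106] v=[0.4209 -0.6151 -0.8831 1.2219]
Step 7: x=[4.8586 7.0074 11.3570 16.4004] v=[-0.8347 0.4768 -0.8567 0.9490]
Max displacement = 1.0880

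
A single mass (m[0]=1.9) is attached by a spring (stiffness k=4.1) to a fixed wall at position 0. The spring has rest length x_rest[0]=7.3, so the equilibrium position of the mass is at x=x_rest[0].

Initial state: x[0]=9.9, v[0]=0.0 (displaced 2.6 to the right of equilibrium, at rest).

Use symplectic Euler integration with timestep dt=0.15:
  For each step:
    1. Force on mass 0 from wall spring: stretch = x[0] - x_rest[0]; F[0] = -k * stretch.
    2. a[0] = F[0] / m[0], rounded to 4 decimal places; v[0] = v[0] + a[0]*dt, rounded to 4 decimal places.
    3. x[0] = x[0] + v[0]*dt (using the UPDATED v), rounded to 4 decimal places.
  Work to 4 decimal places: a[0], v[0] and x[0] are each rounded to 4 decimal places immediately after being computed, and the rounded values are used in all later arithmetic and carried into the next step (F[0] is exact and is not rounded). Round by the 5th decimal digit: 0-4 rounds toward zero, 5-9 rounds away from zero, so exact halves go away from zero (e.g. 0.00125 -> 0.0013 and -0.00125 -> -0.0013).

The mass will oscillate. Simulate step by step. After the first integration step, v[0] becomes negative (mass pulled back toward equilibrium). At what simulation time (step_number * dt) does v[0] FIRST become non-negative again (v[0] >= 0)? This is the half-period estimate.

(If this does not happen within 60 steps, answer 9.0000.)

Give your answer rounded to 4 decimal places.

Answer: 2.2500

Derivation:
Step 0: x=[9.9000] v=[0.0000]
Step 1: x=[9.7738] v=[-0.8416]
Step 2: x=[9.5275] v=[-1.6423]
Step 3: x=[9.1730] v=[-2.3633]
Step 4: x=[8.7276] v=[-2.9696]
Step 5: x=[8.2128] v=[-3.4317]
Step 6: x=[7.6537] v=[-3.7272]
Step 7: x=[7.0774] v=[-3.8417]
Step 8: x=[6.5119] v=[-3.7697]
Step 9: x=[5.9847] v=[-3.5146]
Step 10: x=[5.5214] v=[-3.0889]
Step 11: x=[5.1444] v=[-2.5132]
Step 12: x=[4.8721] v=[-1.8155]
Step 13: x=[4.7177] v=[-1.0296]
Step 14: x=[4.6886] v=[-0.1938]
Step 15: x=[4.7863] v=[0.6515]
First v>=0 after going negative at step 15, time=2.2500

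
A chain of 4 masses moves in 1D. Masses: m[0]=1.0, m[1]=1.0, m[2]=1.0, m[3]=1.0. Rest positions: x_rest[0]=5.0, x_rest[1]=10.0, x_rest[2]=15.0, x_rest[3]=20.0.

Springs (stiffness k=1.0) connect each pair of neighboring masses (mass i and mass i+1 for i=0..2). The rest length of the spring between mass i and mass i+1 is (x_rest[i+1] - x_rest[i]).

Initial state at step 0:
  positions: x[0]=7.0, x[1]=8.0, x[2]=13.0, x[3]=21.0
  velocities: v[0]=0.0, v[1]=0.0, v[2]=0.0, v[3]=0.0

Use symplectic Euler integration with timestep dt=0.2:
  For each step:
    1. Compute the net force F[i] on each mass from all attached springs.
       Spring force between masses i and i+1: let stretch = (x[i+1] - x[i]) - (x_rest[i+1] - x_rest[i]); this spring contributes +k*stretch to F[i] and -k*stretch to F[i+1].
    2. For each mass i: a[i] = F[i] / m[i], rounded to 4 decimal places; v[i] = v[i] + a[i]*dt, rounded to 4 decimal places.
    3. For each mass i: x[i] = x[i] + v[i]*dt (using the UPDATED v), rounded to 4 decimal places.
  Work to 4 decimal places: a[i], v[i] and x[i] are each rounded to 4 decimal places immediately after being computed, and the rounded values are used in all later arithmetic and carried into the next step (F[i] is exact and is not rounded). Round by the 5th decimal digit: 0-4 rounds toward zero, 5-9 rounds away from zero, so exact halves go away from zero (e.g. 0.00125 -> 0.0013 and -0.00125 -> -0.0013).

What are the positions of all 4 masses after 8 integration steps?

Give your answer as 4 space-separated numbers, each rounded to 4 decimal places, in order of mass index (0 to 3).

Answer: 3.4710 11.2948 15.8412 18.3929

Derivation:
Step 0: x=[7.0000 8.0000 13.0000 21.0000] v=[0.0000 0.0000 0.0000 0.0000]
Step 1: x=[6.8400 8.1600 13.1200 20.8800] v=[-0.8000 0.8000 0.6000 -0.6000]
Step 2: x=[6.5328 8.4656 13.3520 20.6496] v=[-1.5360 1.5280 1.1600 -1.1520]
Step 3: x=[6.1029 8.8893 13.6804 20.3273] v=[-2.1494 2.1187 1.6422 -1.6115]
Step 4: x=[5.5845 9.3932 14.0831 19.9391] v=[-2.5921 2.5196 2.0134 -1.9409]
Step 5: x=[5.0184 9.9324 14.5324 19.5167] v=[-2.8304 2.6958 2.2466 -2.1121]
Step 6: x=[4.4489 10.4590 14.9971 19.0949] v=[-2.8476 2.6330 2.3235 -2.1090]
Step 7: x=[3.9198 10.9267 15.4442 18.7092] v=[-2.6456 2.3386 2.2354 -1.9286]
Step 8: x=[3.4710 11.2948 15.8412 18.3929] v=[-2.2442 1.8407 1.9849 -1.5816]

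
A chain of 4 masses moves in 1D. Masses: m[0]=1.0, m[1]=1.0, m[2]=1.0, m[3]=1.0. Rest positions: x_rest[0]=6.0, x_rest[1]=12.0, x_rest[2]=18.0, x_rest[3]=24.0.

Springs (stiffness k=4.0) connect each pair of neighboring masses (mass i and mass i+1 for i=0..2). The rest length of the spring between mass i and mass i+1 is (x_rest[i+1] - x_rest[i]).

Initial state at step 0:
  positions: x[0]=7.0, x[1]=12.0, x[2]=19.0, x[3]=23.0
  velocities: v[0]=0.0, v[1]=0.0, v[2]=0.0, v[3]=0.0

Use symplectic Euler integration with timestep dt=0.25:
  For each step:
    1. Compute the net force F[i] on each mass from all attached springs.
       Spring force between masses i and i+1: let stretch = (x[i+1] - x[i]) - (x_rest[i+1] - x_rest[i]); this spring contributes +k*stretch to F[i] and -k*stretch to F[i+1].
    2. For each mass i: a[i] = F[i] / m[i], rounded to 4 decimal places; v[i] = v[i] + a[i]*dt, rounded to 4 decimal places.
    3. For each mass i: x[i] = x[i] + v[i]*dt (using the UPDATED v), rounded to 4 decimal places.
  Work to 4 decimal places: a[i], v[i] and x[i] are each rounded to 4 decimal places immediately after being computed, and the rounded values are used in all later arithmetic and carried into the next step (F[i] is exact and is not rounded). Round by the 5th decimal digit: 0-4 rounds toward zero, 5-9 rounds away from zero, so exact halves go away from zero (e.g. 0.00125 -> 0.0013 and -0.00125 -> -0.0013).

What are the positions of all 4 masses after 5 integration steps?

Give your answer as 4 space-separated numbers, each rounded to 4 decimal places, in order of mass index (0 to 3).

Answer: 6.2676 11.4473 18.6934 24.5919

Derivation:
Step 0: x=[7.0000 12.0000 19.0000 23.0000] v=[0.0000 0.0000 0.0000 0.0000]
Step 1: x=[6.7500 12.5000 18.2500 23.5000] v=[-1.0000 2.0000 -3.0000 2.0000]
Step 2: x=[6.4375 13.0000 17.3750 24.1875] v=[-1.2500 2.0000 -3.5000 2.7500]
Step 3: x=[6.2656 12.9531 17.1094 24.6719] v=[-0.6875 -0.1875 -1.0625 1.9375]
Step 4: x=[6.2656 12.2734 17.6953 24.7657] v=[0.0000 -2.7187 2.3437 0.3750]
Step 5: x=[6.2676 11.4473 18.6934 24.5919] v=[0.0078 -3.3046 3.9922 -0.6954]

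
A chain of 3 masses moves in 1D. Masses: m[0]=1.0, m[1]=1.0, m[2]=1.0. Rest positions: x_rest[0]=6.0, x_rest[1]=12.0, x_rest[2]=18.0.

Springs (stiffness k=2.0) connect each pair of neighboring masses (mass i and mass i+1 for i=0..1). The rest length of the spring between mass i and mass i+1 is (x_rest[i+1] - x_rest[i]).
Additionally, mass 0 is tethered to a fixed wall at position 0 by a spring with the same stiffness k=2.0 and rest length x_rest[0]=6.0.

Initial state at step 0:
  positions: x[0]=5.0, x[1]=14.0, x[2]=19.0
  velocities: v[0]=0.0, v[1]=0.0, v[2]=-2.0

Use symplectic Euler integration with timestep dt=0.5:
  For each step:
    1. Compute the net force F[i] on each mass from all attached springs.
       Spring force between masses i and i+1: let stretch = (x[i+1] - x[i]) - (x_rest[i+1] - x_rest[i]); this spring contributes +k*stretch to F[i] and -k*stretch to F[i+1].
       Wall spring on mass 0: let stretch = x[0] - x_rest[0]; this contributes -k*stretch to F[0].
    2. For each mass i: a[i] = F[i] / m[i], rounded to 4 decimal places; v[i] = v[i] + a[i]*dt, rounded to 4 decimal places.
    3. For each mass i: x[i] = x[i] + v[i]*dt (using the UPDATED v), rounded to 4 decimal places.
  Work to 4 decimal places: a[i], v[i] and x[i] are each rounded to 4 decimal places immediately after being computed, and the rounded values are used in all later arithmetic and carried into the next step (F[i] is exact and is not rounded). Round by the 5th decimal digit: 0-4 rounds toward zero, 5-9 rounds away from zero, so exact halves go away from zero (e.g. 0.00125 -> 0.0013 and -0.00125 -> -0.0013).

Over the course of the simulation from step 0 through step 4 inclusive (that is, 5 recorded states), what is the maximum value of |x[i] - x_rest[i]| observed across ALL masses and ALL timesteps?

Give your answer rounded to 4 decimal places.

Step 0: x=[5.0000 14.0000 19.0000] v=[0.0000 0.0000 -2.0000]
Step 1: x=[7.0000 12.0000 18.5000] v=[4.0000 -4.0000 -1.0000]
Step 2: x=[8.0000 10.7500 17.7500] v=[2.0000 -2.5000 -1.5000]
Step 3: x=[6.3750 11.6250 16.5000] v=[-3.2500 1.7500 -2.5000]
Step 4: x=[4.1875 12.3125 15.8125] v=[-4.3750 1.3750 -1.3750]
Max displacement = 2.1875

Answer: 2.1875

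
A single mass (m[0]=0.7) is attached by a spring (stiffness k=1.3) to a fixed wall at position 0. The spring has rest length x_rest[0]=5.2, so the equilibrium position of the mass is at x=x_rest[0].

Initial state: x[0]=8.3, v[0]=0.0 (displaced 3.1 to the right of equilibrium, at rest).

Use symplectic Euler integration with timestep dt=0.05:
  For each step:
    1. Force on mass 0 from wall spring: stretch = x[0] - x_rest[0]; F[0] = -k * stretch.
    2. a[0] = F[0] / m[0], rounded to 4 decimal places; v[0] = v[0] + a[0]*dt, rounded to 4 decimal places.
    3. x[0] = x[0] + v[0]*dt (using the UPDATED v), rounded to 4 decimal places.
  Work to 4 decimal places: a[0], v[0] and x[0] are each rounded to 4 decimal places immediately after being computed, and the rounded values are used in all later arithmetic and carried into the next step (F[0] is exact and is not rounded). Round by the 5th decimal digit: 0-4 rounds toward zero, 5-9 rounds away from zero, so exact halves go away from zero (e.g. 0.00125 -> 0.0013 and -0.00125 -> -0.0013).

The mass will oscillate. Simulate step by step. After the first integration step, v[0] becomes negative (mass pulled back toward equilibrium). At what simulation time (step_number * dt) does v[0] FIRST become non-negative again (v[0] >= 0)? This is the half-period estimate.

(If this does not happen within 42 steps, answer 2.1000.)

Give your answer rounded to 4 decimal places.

Step 0: x=[8.3000] v=[0.0000]
Step 1: x=[8.2856] v=[-0.2879]
Step 2: x=[8.2569] v=[-0.5744]
Step 3: x=[8.2140] v=[-0.8583]
Step 4: x=[8.1571] v=[-1.1382]
Step 5: x=[8.0865] v=[-1.4128]
Step 6: x=[8.0025] v=[-1.6808]
Step 7: x=[7.9055] v=[-1.9410]
Step 8: x=[7.7959] v=[-2.1922]
Step 9: x=[7.6742] v=[-2.4333]
Step 10: x=[7.5411] v=[-2.6630]
Step 11: x=[7.3971] v=[-2.8804]
Step 12: x=[7.2429] v=[-3.0844]
Step 13: x=[7.0792] v=[-3.2741]
Step 14: x=[6.9068] v=[-3.4486]
Step 15: x=[6.7264] v=[-3.6071]
Step 16: x=[6.5390] v=[-3.7488]
Step 17: x=[6.3453] v=[-3.8731]
Step 18: x=[6.1463] v=[-3.9795]
Step 19: x=[5.9429] v=[-4.0674]
Step 20: x=[5.7361] v=[-4.1364]
Step 21: x=[5.5268] v=[-4.1862]
Step 22: x=[5.3160] v=[-4.2165]
Step 23: x=[5.1046] v=[-4.2273]
Step 24: x=[4.8937] v=[-4.2184]
Step 25: x=[4.6842] v=[-4.1900]
Step 26: x=[4.4771] v=[-4.1421]
Step 27: x=[4.2734] v=[-4.0750]
Step 28: x=[4.0740] v=[-3.9890]
Step 29: x=[3.8798] v=[-3.8844]
Step 30: x=[3.6917] v=[-3.7618]
Step 31: x=[3.5106] v=[-3.6217]
Step 32: x=[3.3374] v=[-3.4648]
Step 33: x=[3.1728] v=[-3.2918]
Step 34: x=[3.0176] v=[-3.1036]
Step 35: x=[2.8726] v=[-2.9010]
Step 36: x=[2.7384] v=[-2.6849]
Step 37: x=[2.6156] v=[-2.4563]
Step 38: x=[2.5048] v=[-2.2163]
Step 39: x=[2.4065] v=[-1.9660]
Step 40: x=[2.3212] v=[-1.7066]
Step 41: x=[2.2492] v=[-1.4393]
Step 42: x=[2.1909] v=[-1.1653]
v[0] did not become non-negative within 42 steps; using fallback time=2.1000

Answer: 2.1000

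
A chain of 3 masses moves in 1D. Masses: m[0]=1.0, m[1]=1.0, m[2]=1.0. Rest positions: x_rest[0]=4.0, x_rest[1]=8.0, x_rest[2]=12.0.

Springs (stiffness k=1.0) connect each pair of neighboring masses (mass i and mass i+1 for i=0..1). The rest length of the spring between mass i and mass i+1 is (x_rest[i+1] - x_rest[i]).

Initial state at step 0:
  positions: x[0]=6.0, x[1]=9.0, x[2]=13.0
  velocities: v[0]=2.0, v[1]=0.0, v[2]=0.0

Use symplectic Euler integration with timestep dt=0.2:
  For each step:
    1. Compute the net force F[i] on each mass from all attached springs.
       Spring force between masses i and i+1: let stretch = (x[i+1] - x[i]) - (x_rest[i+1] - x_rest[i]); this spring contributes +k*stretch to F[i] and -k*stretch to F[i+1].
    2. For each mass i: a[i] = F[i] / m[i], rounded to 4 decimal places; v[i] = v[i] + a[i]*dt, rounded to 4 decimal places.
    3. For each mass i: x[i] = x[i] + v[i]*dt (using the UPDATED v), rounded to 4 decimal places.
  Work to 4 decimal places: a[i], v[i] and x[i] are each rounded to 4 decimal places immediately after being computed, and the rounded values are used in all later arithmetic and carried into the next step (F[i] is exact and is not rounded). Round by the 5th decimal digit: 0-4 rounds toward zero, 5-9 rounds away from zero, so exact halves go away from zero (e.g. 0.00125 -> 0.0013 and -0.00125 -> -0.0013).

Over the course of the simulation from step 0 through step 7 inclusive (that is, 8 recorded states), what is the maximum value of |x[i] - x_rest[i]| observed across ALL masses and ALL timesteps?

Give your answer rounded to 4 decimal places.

Answer: 3.2724

Derivation:
Step 0: x=[6.0000 9.0000 13.0000] v=[2.0000 0.0000 0.0000]
Step 1: x=[6.3600 9.0400 13.0000] v=[1.8000 0.2000 0.0000]
Step 2: x=[6.6672 9.1312 13.0016] v=[1.5360 0.4560 0.0080]
Step 3: x=[6.9130 9.2787 13.0084] v=[1.2288 0.7373 0.0339]
Step 4: x=[7.0934 9.4807 13.0260] v=[0.9019 1.0101 0.0880]
Step 5: x=[7.2093 9.7290 13.0618] v=[0.5794 1.2417 0.1789]
Step 6: x=[7.2660 10.0099 13.1243] v=[0.2833 1.4043 0.3123]
Step 7: x=[7.2724 10.3056 13.2222] v=[0.0321 1.4784 0.4894]
Max displacement = 3.2724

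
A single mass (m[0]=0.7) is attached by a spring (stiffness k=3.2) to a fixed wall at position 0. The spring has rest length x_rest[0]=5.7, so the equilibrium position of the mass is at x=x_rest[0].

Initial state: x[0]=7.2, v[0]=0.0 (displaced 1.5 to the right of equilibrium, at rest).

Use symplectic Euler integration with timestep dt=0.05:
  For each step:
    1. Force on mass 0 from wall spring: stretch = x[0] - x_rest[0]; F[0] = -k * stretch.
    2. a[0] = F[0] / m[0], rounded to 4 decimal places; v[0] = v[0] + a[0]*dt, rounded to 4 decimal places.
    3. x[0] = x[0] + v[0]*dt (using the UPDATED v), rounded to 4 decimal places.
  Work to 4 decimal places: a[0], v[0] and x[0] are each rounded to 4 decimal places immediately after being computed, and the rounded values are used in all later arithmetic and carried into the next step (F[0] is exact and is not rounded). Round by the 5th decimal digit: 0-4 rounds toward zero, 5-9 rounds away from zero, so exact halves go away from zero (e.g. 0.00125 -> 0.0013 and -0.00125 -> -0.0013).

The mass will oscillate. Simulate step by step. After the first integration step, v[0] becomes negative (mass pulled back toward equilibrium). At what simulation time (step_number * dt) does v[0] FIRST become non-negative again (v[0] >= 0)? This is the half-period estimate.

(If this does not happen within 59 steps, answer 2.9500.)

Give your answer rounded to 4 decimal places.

Step 0: x=[7.2000] v=[0.0000]
Step 1: x=[7.1829] v=[-0.3429]
Step 2: x=[7.1488] v=[-0.6819]
Step 3: x=[7.0981] v=[-1.0131]
Step 4: x=[7.0315] v=[-1.3327]
Step 5: x=[6.9497] v=[-1.6370]
Step 6: x=[6.8536] v=[-1.9226]
Step 7: x=[6.7443] v=[-2.1863]
Step 8: x=[6.6231] v=[-2.4250]
Step 9: x=[6.4913] v=[-2.6360]
Step 10: x=[6.3505] v=[-2.8169]
Step 11: x=[6.2022] v=[-2.9656]
Step 12: x=[6.0482] v=[-3.0804]
Step 13: x=[5.8902] v=[-3.1600]
Step 14: x=[5.7300] v=[-3.2035]
Step 15: x=[5.5695] v=[-3.2104]
Step 16: x=[5.4105] v=[-3.1806]
Step 17: x=[5.2548] v=[-3.1144]
Step 18: x=[5.1042] v=[-3.0126]
Step 19: x=[4.9604] v=[-2.8764]
Step 20: x=[4.8250] v=[-2.7074]
Step 21: x=[4.6996] v=[-2.5074]
Step 22: x=[4.5857] v=[-2.2787]
Step 23: x=[4.4845] v=[-2.0240]
Step 24: x=[4.3972] v=[-1.7462]
Step 25: x=[4.3248] v=[-1.4484]
Step 26: x=[4.2681] v=[-1.1341]
Step 27: x=[4.2278] v=[-0.8068]
Step 28: x=[4.2043] v=[-0.4703]
Step 29: x=[4.1979] v=[-0.1284]
Step 30: x=[4.2086] v=[0.2149]
First v>=0 after going negative at step 30, time=1.5000

Answer: 1.5000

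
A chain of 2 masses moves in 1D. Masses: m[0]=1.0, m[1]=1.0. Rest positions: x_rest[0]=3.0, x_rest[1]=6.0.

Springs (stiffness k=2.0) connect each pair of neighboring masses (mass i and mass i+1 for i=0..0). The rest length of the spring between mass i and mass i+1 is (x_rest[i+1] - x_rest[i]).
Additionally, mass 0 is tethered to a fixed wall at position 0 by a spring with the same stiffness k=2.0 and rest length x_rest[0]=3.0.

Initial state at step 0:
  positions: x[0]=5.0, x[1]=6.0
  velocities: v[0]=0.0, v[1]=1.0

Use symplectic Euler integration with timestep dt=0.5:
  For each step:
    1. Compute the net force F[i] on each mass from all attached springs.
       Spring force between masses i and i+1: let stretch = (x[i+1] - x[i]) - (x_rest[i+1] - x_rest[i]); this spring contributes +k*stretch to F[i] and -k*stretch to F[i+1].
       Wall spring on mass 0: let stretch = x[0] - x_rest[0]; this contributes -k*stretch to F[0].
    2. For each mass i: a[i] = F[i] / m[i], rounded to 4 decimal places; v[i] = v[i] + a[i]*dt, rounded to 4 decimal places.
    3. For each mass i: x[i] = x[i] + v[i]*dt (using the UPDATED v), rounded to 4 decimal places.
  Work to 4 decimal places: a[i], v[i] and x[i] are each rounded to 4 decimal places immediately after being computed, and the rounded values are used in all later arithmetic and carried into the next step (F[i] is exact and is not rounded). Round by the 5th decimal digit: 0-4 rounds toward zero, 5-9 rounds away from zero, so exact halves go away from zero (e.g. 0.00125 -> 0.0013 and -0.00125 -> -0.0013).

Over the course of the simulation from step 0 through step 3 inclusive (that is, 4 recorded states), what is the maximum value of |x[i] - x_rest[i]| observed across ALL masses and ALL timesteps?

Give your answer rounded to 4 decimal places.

Step 0: x=[5.0000 6.0000] v=[0.0000 1.0000]
Step 1: x=[3.0000 7.5000] v=[-4.0000 3.0000]
Step 2: x=[1.7500 8.2500] v=[-2.5000 1.5000]
Step 3: x=[2.8750 7.2500] v=[2.2500 -2.0000]
Max displacement = 2.2500

Answer: 2.2500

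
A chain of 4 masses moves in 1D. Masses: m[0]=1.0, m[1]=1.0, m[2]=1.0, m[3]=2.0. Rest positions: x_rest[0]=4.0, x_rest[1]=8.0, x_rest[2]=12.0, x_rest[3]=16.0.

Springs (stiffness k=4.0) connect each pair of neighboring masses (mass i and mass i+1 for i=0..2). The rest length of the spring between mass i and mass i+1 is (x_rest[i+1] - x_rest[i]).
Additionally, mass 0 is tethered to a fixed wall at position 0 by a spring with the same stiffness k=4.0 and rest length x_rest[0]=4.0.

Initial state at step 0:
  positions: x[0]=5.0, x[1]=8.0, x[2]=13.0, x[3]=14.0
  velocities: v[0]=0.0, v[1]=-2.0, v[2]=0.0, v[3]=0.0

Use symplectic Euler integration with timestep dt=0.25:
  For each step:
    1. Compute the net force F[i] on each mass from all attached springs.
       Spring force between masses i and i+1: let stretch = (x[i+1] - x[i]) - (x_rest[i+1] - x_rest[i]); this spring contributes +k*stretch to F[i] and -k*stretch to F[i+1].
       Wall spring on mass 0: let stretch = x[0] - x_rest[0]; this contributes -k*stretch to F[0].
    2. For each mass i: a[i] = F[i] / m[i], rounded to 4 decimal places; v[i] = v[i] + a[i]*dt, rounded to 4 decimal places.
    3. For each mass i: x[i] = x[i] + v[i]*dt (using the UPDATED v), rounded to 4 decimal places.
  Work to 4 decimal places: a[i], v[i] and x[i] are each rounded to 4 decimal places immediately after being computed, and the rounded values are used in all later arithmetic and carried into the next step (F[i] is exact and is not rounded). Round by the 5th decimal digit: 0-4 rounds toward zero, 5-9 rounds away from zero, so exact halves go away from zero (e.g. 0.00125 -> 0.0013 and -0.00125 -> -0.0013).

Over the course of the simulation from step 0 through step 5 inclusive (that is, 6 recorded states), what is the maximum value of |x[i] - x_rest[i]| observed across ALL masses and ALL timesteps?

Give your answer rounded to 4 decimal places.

Step 0: x=[5.0000 8.0000 13.0000 14.0000] v=[0.0000 -2.0000 0.0000 0.0000]
Step 1: x=[4.5000 8.0000 12.0000 14.3750] v=[-2.0000 0.0000 -4.0000 1.5000]
Step 2: x=[3.7500 8.1250 10.5938 14.9531] v=[-3.0000 0.5000 -5.6250 2.3125]
Step 3: x=[3.1563 7.7735 9.6602 15.4863] v=[-2.3750 -1.4062 -3.7345 2.1329]
Step 4: x=[2.9278 6.7393 9.7114 15.7913] v=[-0.9141 -4.1367 0.2049 1.2199]
Step 5: x=[2.9202 5.4953 10.5396 15.8363] v=[-0.0304 -4.9761 3.3127 0.1800]
Max displacement = 2.5047

Answer: 2.5047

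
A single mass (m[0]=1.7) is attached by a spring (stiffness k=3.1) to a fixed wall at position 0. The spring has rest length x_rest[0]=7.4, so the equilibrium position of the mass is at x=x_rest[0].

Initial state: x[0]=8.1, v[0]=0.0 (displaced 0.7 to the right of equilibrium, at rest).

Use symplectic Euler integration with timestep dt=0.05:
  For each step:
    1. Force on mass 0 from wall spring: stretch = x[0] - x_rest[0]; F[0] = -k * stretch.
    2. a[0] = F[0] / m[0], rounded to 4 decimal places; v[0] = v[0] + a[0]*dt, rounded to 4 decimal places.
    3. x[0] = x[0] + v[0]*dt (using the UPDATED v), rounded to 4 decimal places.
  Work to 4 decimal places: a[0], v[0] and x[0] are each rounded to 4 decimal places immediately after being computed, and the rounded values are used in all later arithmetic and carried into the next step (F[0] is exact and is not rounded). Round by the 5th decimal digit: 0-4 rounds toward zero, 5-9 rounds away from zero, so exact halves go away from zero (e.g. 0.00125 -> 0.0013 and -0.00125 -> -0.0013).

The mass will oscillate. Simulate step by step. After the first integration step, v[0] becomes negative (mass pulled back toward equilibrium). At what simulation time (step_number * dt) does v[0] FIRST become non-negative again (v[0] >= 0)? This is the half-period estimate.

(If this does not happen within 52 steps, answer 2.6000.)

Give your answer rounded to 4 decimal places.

Step 0: x=[8.1000] v=[0.0000]
Step 1: x=[8.0968] v=[-0.0638]
Step 2: x=[8.0904] v=[-0.1273]
Step 3: x=[8.0809] v=[-0.1903]
Step 4: x=[8.0683] v=[-0.2524]
Step 5: x=[8.0526] v=[-0.3133]
Step 6: x=[8.0340] v=[-0.3728]
Step 7: x=[8.0125] v=[-0.4306]
Step 8: x=[7.9882] v=[-0.4864]
Step 9: x=[7.9612] v=[-0.5400]
Step 10: x=[7.9316] v=[-0.5912]
Step 11: x=[7.8996] v=[-0.6397]
Step 12: x=[7.8653] v=[-0.6853]
Step 13: x=[7.8289] v=[-0.7277]
Step 14: x=[7.7906] v=[-0.7668]
Step 15: x=[7.7505] v=[-0.8024]
Step 16: x=[7.7088] v=[-0.8344]
Step 17: x=[7.6657] v=[-0.8626]
Step 18: x=[7.6214] v=[-0.8868]
Step 19: x=[7.5761] v=[-0.9070]
Step 20: x=[7.5299] v=[-0.9231]
Step 21: x=[7.4832] v=[-0.9349]
Step 22: x=[7.4361] v=[-0.9425]
Step 23: x=[7.3888] v=[-0.9458]
Step 24: x=[7.3416] v=[-0.9448]
Step 25: x=[7.2946] v=[-0.9395]
Step 26: x=[7.2481] v=[-0.9299]
Step 27: x=[7.2023] v=[-0.9161]
Step 28: x=[7.1574] v=[-0.8981]
Step 29: x=[7.1136] v=[-0.8760]
Step 30: x=[7.0711] v=[-0.8499]
Step 31: x=[7.0301] v=[-0.8199]
Step 32: x=[6.9908] v=[-0.7862]
Step 33: x=[6.9534] v=[-0.7489]
Step 34: x=[6.9180] v=[-0.7082]
Step 35: x=[6.8848] v=[-0.6643]
Step 36: x=[6.8539] v=[-0.6173]
Step 37: x=[6.8255] v=[-0.5675]
Step 38: x=[6.7997] v=[-0.5151]
Step 39: x=[6.7767] v=[-0.4604]
Step 40: x=[6.7565] v=[-0.4036]
Step 41: x=[6.7393] v=[-0.3449]
Step 42: x=[6.7251] v=[-0.2847]
Step 43: x=[6.7139] v=[-0.2232]
Step 44: x=[6.7059] v=[-0.1606]
Step 45: x=[6.7010] v=[-0.0973]
Step 46: x=[6.6993] v=[-0.0336]
Step 47: x=[6.7008] v=[0.0303]
First v>=0 after going negative at step 47, time=2.3500

Answer: 2.3500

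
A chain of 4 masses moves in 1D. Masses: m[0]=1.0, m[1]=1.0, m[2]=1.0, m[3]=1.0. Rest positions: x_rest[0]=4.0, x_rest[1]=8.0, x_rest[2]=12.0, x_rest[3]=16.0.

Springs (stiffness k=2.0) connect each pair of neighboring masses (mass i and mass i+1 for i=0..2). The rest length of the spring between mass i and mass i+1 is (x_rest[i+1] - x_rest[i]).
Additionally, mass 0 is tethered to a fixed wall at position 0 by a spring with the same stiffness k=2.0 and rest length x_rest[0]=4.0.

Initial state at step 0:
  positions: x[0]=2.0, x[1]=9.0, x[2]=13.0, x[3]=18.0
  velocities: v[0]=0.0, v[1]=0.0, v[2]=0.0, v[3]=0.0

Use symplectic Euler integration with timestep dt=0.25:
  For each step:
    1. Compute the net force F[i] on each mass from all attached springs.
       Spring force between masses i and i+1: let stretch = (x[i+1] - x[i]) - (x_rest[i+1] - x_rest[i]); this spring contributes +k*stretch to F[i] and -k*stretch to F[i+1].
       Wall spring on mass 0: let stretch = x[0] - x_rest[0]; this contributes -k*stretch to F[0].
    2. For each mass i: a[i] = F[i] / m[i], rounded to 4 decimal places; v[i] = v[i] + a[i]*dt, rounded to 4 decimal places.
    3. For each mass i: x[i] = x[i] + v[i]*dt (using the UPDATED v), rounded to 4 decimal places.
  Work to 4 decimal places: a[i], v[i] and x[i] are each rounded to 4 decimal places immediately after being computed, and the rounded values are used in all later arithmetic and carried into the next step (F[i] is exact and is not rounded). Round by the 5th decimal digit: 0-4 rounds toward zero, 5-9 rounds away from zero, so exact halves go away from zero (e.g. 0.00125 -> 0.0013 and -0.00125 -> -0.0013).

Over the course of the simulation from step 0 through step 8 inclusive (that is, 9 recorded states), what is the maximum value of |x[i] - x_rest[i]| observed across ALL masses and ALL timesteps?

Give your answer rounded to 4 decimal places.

Step 0: x=[2.0000 9.0000 13.0000 18.0000] v=[0.0000 0.0000 0.0000 0.0000]
Step 1: x=[2.6250 8.6250 13.1250 17.8750] v=[2.5000 -1.5000 0.5000 -0.5000]
Step 2: x=[3.6719 8.0625 13.2813 17.6563] v=[4.1875 -2.2500 0.6250 -0.8750]
Step 3: x=[4.8086 7.6035 13.3321 17.3907] v=[4.5469 -1.8359 0.2031 -1.0625]
Step 4: x=[5.6936 7.5112 13.1741 17.1178] v=[3.5401 -0.3691 -0.6319 -1.0918]
Step 5: x=[6.0941 7.8996 12.8012 16.8519] v=[1.6021 1.5536 -1.4915 -1.0637]
Step 6: x=[5.9586 8.6750 12.3220 16.5796] v=[-0.5422 3.1017 -1.9170 -1.0891]
Step 7: x=[5.4178 9.5668 11.9191 16.2751] v=[-2.1633 3.5670 -1.6117 -1.2179]
Step 8: x=[4.7184 10.2340 11.7666 15.9261] v=[-2.7977 2.6687 -0.6099 -1.3959]
Max displacement = 2.2340

Answer: 2.2340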